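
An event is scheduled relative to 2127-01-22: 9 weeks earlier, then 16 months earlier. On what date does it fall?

Going back 9 weeks (= 63 days) from January 22, 2127:
Going back 22 days from January 22, 2127 reaches the end of the previous month; 63 − 22 = 41 left.
December 2126 has 31 days: 41 − 31 = 10 left.
November 2126 has 30 days; 30 − 10 = 20 → November 20, 2126.
Subtracting 16 months from November 20, 2126:
month 11 − 16 = -5, which is month 7 of year 2125 → July 2125.
Day 20 is valid in July, giving July 20, 2125.

July 20, 2125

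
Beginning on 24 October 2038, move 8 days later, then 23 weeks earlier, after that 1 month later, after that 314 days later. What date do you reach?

May 4, 2039

Adding 8 days from October 24, 2038:
October has 31 days, so 31 − 24 = 7 days remain after October 24, 2038; 8 − 7 = 1 left.
1 day into November 2038 → November 1, 2038.
Counting back 23 weeks (= 161 days) from November 1, 2038:
Going back 1 day from November 1, 2038 reaches the end of the previous month; 161 − 1 = 160 left.
October 2038 has 31 days: 160 − 31 = 129 left.
September 2038 has 30 days: 129 − 30 = 99 left.
August 2038 has 31 days: 99 − 31 = 68 left.
July 2038 has 31 days: 68 − 31 = 37 left.
June 2038 has 30 days: 37 − 30 = 7 left.
May 2038 has 31 days; 31 − 7 = 24 → May 24, 2038.
Adding 1 month from May 24, 2038:
month 5 + 1 = 6 → June 2038.
Day 24 is valid in June, giving June 24, 2038.
Adding 314 days from June 24, 2038:
June has 30 days, so 30 − 24 = 6 days remain after June 24, 2038; 314 − 6 = 308 left.
July 2038 has 31 days: 308 − 31 = 277 left.
August 2038 has 31 days: 277 − 31 = 246 left.
September 2038 has 30 days: 246 − 30 = 216 left.
October 2038 has 31 days: 216 − 31 = 185 left.
November 2038 has 30 days: 185 − 30 = 155 left.
December 2038 has 31 days: 155 − 31 = 124 left.
January 2039 has 31 days: 124 − 31 = 93 left.
February 2039 has 28 days (2039 is not a leap year): 93 − 28 = 65 left.
March 2039 has 31 days: 65 − 31 = 34 left.
April 2039 has 30 days: 34 − 30 = 4 left.
4 days into May 2039 → May 4, 2039.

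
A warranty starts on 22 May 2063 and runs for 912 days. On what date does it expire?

Counting forward 912 days from May 22, 2063.
May has 31 days, so 31 − 22 = 9 days remain after May 22, 2063; 912 − 9 = 903 left.
June 2063 has 30 days: 903 − 30 = 873 left.
July 2063 has 31 days: 873 − 31 = 842 left.
August 2063 has 31 days: 842 − 31 = 811 left.
September 2063 has 30 days: 811 − 30 = 781 left.
October 2063 has 31 days: 781 − 31 = 750 left.
November 2063 has 30 days: 750 − 30 = 720 left.
December 2063 has 31 days: 720 − 31 = 689 left.
January 2064 has 31 days: 689 − 31 = 658 left.
February 2064 has 29 days (2064 is a leap year): 658 − 29 = 629 left.
March 2064 has 31 days: 629 − 31 = 598 left.
April 2064 has 30 days: 598 − 30 = 568 left.
May 2064 has 31 days: 568 − 31 = 537 left.
June 2064 has 30 days: 537 − 30 = 507 left.
July 2064 has 31 days: 507 − 31 = 476 left.
August 2064 has 31 days: 476 − 31 = 445 left.
September 2064 has 30 days: 445 − 30 = 415 left.
October 2064 has 31 days: 415 − 31 = 384 left.
November 2064 has 30 days: 384 − 30 = 354 left.
December 2064 has 31 days: 354 − 31 = 323 left.
January 2065 has 31 days: 323 − 31 = 292 left.
February 2065 has 28 days (2065 is not a leap year): 292 − 28 = 264 left.
March 2065 has 31 days: 264 − 31 = 233 left.
April 2065 has 30 days: 233 − 30 = 203 left.
May 2065 has 31 days: 203 − 31 = 172 left.
June 2065 has 30 days: 172 − 30 = 142 left.
July 2065 has 31 days: 142 − 31 = 111 left.
August 2065 has 31 days: 111 − 31 = 80 left.
September 2065 has 30 days: 80 − 30 = 50 left.
October 2065 has 31 days: 50 − 31 = 19 left.
19 days into November 2065 → November 19, 2065.

November 19, 2065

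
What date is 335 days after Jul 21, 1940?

June 21, 1941

Adding 335 days from July 21, 1940.
July has 31 days, so 31 − 21 = 10 days remain after July 21, 1940; 335 − 10 = 325 left.
August 1940 has 31 days: 325 − 31 = 294 left.
September 1940 has 30 days: 294 − 30 = 264 left.
October 1940 has 31 days: 264 − 31 = 233 left.
November 1940 has 30 days: 233 − 30 = 203 left.
December 1940 has 31 days: 203 − 31 = 172 left.
January 1941 has 31 days: 172 − 31 = 141 left.
February 1941 has 28 days (1941 is not a leap year): 141 − 28 = 113 left.
March 1941 has 31 days: 113 − 31 = 82 left.
April 1941 has 30 days: 82 − 30 = 52 left.
May 1941 has 31 days: 52 − 31 = 21 left.
21 days into June 1941 → June 21, 1941.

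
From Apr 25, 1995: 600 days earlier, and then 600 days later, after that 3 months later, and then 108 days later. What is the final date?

Counting back 600 days from April 25, 1995:
Going back 25 days from April 25, 1995 reaches the end of the previous month; 600 − 25 = 575 left.
March 1995 has 31 days: 575 − 31 = 544 left.
February 1995 has 28 days (1995 is not a leap year): 544 − 28 = 516 left.
January 1995 has 31 days: 516 − 31 = 485 left.
December 1994 has 31 days: 485 − 31 = 454 left.
November 1994 has 30 days: 454 − 30 = 424 left.
October 1994 has 31 days: 424 − 31 = 393 left.
September 1994 has 30 days: 393 − 30 = 363 left.
August 1994 has 31 days: 363 − 31 = 332 left.
July 1994 has 31 days: 332 − 31 = 301 left.
June 1994 has 30 days: 301 − 30 = 271 left.
May 1994 has 31 days: 271 − 31 = 240 left.
April 1994 has 30 days: 240 − 30 = 210 left.
March 1994 has 31 days: 210 − 31 = 179 left.
February 1994 has 28 days (1994 is not a leap year): 179 − 28 = 151 left.
January 1994 has 31 days: 151 − 31 = 120 left.
December 1993 has 31 days: 120 − 31 = 89 left.
November 1993 has 30 days: 89 − 30 = 59 left.
October 1993 has 31 days: 59 − 31 = 28 left.
September 1993 has 30 days; 30 − 28 = 2 → September 2, 1993.
Counting forward 600 days from September 2, 1993:
September has 30 days, so 30 − 2 = 28 days remain after September 2, 1993; 600 − 28 = 572 left.
October 1993 has 31 days: 572 − 31 = 541 left.
November 1993 has 30 days: 541 − 30 = 511 left.
December 1993 has 31 days: 511 − 31 = 480 left.
January 1994 has 31 days: 480 − 31 = 449 left.
February 1994 has 28 days (1994 is not a leap year): 449 − 28 = 421 left.
March 1994 has 31 days: 421 − 31 = 390 left.
April 1994 has 30 days: 390 − 30 = 360 left.
May 1994 has 31 days: 360 − 31 = 329 left.
June 1994 has 30 days: 329 − 30 = 299 left.
July 1994 has 31 days: 299 − 31 = 268 left.
August 1994 has 31 days: 268 − 31 = 237 left.
September 1994 has 30 days: 237 − 30 = 207 left.
October 1994 has 31 days: 207 − 31 = 176 left.
November 1994 has 30 days: 176 − 30 = 146 left.
December 1994 has 31 days: 146 − 31 = 115 left.
January 1995 has 31 days: 115 − 31 = 84 left.
February 1995 has 28 days (1995 is not a leap year): 84 − 28 = 56 left.
March 1995 has 31 days: 56 − 31 = 25 left.
25 days into April 1995 → April 25, 1995.
Counting forward 3 months from April 25, 1995:
month 4 + 3 = 7 → July 1995.
Day 25 is valid in July, giving July 25, 1995.
Advancing 108 days from July 25, 1995:
July has 31 days, so 31 − 25 = 6 days remain after July 25, 1995; 108 − 6 = 102 left.
August 1995 has 31 days: 102 − 31 = 71 left.
September 1995 has 30 days: 71 − 30 = 41 left.
October 1995 has 31 days: 41 − 31 = 10 left.
10 days into November 1995 → November 10, 1995.

November 10, 1995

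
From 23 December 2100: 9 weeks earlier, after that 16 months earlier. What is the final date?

June 21, 2099

Subtracting 9 weeks (= 63 days) from December 23, 2100:
Going back 23 days from December 23, 2100 reaches the end of the previous month; 63 − 23 = 40 left.
November 2100 has 30 days: 40 − 30 = 10 left.
October 2100 has 31 days; 31 − 10 = 21 → October 21, 2100.
Subtracting 16 months from October 21, 2100:
month 10 − 16 = -6, which is month 6 of year 2099 → June 2099.
Day 21 is valid in June, giving June 21, 2099.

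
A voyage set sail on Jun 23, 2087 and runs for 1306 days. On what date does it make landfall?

January 19, 2091

Advancing 1306 days from June 23, 2087.
June has 30 days, so 30 − 23 = 7 days remain after June 23, 2087; 1306 − 7 = 1299 left.
July 2087 has 31 days: 1299 − 31 = 1268 left.
August 2087 has 31 days: 1268 − 31 = 1237 left.
September 2087 has 30 days: 1237 − 30 = 1207 left.
October 2087 has 31 days: 1207 − 31 = 1176 left.
November 2087 has 30 days: 1176 − 30 = 1146 left.
December 2087 has 31 days: 1146 − 31 = 1115 left.
January 2088 has 31 days: 1115 − 31 = 1084 left.
February 2088 has 29 days (2088 is a leap year): 1084 − 29 = 1055 left.
March 2088 has 31 days: 1055 − 31 = 1024 left.
April 2088 has 30 days: 1024 − 30 = 994 left.
May 2088 has 31 days: 994 − 31 = 963 left.
June 2088 has 30 days: 963 − 30 = 933 left.
July 2088 has 31 days: 933 − 31 = 902 left.
August 2088 has 31 days: 902 − 31 = 871 left.
September 2088 has 30 days: 871 − 30 = 841 left.
October 2088 has 31 days: 841 − 31 = 810 left.
November 2088 has 30 days: 810 − 30 = 780 left.
December 2088 has 31 days: 780 − 31 = 749 left.
January 2089 has 31 days: 749 − 31 = 718 left.
February 2089 has 28 days (2089 is not a leap year): 718 − 28 = 690 left.
March 2089 has 31 days: 690 − 31 = 659 left.
April 2089 has 30 days: 659 − 30 = 629 left.
May 2089 has 31 days: 629 − 31 = 598 left.
June 2089 has 30 days: 598 − 30 = 568 left.
July 2089 has 31 days: 568 − 31 = 537 left.
August 2089 has 31 days: 537 − 31 = 506 left.
September 2089 has 30 days: 506 − 30 = 476 left.
October 2089 has 31 days: 476 − 31 = 445 left.
November 2089 has 30 days: 445 − 30 = 415 left.
December 2089 has 31 days: 415 − 31 = 384 left.
January 2090 has 31 days: 384 − 31 = 353 left.
February 2090 has 28 days (2090 is not a leap year): 353 − 28 = 325 left.
March 2090 has 31 days: 325 − 31 = 294 left.
April 2090 has 30 days: 294 − 30 = 264 left.
May 2090 has 31 days: 264 − 31 = 233 left.
June 2090 has 30 days: 233 − 30 = 203 left.
July 2090 has 31 days: 203 − 31 = 172 left.
August 2090 has 31 days: 172 − 31 = 141 left.
September 2090 has 30 days: 141 − 30 = 111 left.
October 2090 has 31 days: 111 − 31 = 80 left.
November 2090 has 30 days: 80 − 30 = 50 left.
December 2090 has 31 days: 50 − 31 = 19 left.
19 days into January 2091 → January 19, 2091.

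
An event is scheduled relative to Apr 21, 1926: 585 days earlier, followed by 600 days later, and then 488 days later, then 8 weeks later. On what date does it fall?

Subtracting 585 days from April 21, 1926:
Going back 21 days from April 21, 1926 reaches the end of the previous month; 585 − 21 = 564 left.
March 1926 has 31 days: 564 − 31 = 533 left.
February 1926 has 28 days (1926 is not a leap year): 533 − 28 = 505 left.
January 1926 has 31 days: 505 − 31 = 474 left.
December 1925 has 31 days: 474 − 31 = 443 left.
November 1925 has 30 days: 443 − 30 = 413 left.
October 1925 has 31 days: 413 − 31 = 382 left.
September 1925 has 30 days: 382 − 30 = 352 left.
August 1925 has 31 days: 352 − 31 = 321 left.
July 1925 has 31 days: 321 − 31 = 290 left.
June 1925 has 30 days: 290 − 30 = 260 left.
May 1925 has 31 days: 260 − 31 = 229 left.
April 1925 has 30 days: 229 − 30 = 199 left.
March 1925 has 31 days: 199 − 31 = 168 left.
February 1925 has 28 days (1925 is not a leap year): 168 − 28 = 140 left.
January 1925 has 31 days: 140 − 31 = 109 left.
December 1924 has 31 days: 109 − 31 = 78 left.
November 1924 has 30 days: 78 − 30 = 48 left.
October 1924 has 31 days: 48 − 31 = 17 left.
September 1924 has 30 days; 30 − 17 = 13 → September 13, 1924.
Advancing 600 days from September 13, 1924:
September has 30 days, so 30 − 13 = 17 days remain after September 13, 1924; 600 − 17 = 583 left.
October 1924 has 31 days: 583 − 31 = 552 left.
November 1924 has 30 days: 552 − 30 = 522 left.
December 1924 has 31 days: 522 − 31 = 491 left.
January 1925 has 31 days: 491 − 31 = 460 left.
February 1925 has 28 days (1925 is not a leap year): 460 − 28 = 432 left.
March 1925 has 31 days: 432 − 31 = 401 left.
April 1925 has 30 days: 401 − 30 = 371 left.
May 1925 has 31 days: 371 − 31 = 340 left.
June 1925 has 30 days: 340 − 30 = 310 left.
July 1925 has 31 days: 310 − 31 = 279 left.
August 1925 has 31 days: 279 − 31 = 248 left.
September 1925 has 30 days: 248 − 30 = 218 left.
October 1925 has 31 days: 218 − 31 = 187 left.
November 1925 has 30 days: 187 − 30 = 157 left.
December 1925 has 31 days: 157 − 31 = 126 left.
January 1926 has 31 days: 126 − 31 = 95 left.
February 1926 has 28 days (1926 is not a leap year): 95 − 28 = 67 left.
March 1926 has 31 days: 67 − 31 = 36 left.
April 1926 has 30 days: 36 − 30 = 6 left.
6 days into May 1926 → May 6, 1926.
Adding 488 days from May 6, 1926:
May has 31 days, so 31 − 6 = 25 days remain after May 6, 1926; 488 − 25 = 463 left.
June 1926 has 30 days: 463 − 30 = 433 left.
July 1926 has 31 days: 433 − 31 = 402 left.
August 1926 has 31 days: 402 − 31 = 371 left.
September 1926 has 30 days: 371 − 30 = 341 left.
October 1926 has 31 days: 341 − 31 = 310 left.
November 1926 has 30 days: 310 − 30 = 280 left.
December 1926 has 31 days: 280 − 31 = 249 left.
January 1927 has 31 days: 249 − 31 = 218 left.
February 1927 has 28 days (1927 is not a leap year): 218 − 28 = 190 left.
March 1927 has 31 days: 190 − 31 = 159 left.
April 1927 has 30 days: 159 − 30 = 129 left.
May 1927 has 31 days: 129 − 31 = 98 left.
June 1927 has 30 days: 98 − 30 = 68 left.
July 1927 has 31 days: 68 − 31 = 37 left.
August 1927 has 31 days: 37 − 31 = 6 left.
6 days into September 1927 → September 6, 1927.
Advancing 8 weeks (= 56 days) from September 6, 1927:
September has 30 days, so 30 − 6 = 24 days remain after September 6, 1927; 56 − 24 = 32 left.
October 1927 has 31 days: 32 − 31 = 1 left.
1 day into November 1927 → November 1, 1927.

November 1, 1927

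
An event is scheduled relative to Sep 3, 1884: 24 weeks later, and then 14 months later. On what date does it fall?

April 18, 1886

Counting forward 24 weeks (= 168 days) from September 3, 1884:
September has 30 days, so 30 − 3 = 27 days remain after September 3, 1884; 168 − 27 = 141 left.
October 1884 has 31 days: 141 − 31 = 110 left.
November 1884 has 30 days: 110 − 30 = 80 left.
December 1884 has 31 days: 80 − 31 = 49 left.
January 1885 has 31 days: 49 − 31 = 18 left.
18 days into February 1885 → February 18, 1885.
Counting forward 14 months from February 18, 1885:
month 2 + 14 = 16, which is month 4 of year 1886 → April 1886.
Day 18 is valid in April, giving April 18, 1886.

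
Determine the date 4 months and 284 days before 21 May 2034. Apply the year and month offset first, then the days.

Counting back 4 months and 284 days from May 21, 2034: first the month/year part, then the days.
month 5 − 4 = 1 → January 2034.
Day 21 is valid in January, giving January 21, 2034.
Now subtract 284 days from January 21, 2034.
Going back 21 days from January 21, 2034 reaches the end of the previous month; 284 − 21 = 263 left.
December 2033 has 31 days: 263 − 31 = 232 left.
November 2033 has 30 days: 232 − 30 = 202 left.
October 2033 has 31 days: 202 − 31 = 171 left.
September 2033 has 30 days: 171 − 30 = 141 left.
August 2033 has 31 days: 141 − 31 = 110 left.
July 2033 has 31 days: 110 − 31 = 79 left.
June 2033 has 30 days: 79 − 30 = 49 left.
May 2033 has 31 days: 49 − 31 = 18 left.
April 2033 has 30 days; 30 − 18 = 12 → April 12, 2033.

April 12, 2033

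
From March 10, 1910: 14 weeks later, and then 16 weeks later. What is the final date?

October 6, 1910

Counting forward 14 weeks (= 98 days) from March 10, 1910:
March has 31 days, so 31 − 10 = 21 days remain after March 10, 1910; 98 − 21 = 77 left.
April 1910 has 30 days: 77 − 30 = 47 left.
May 1910 has 31 days: 47 − 31 = 16 left.
16 days into June 1910 → June 16, 1910.
Advancing 16 weeks (= 112 days) from June 16, 1910:
June has 30 days, so 30 − 16 = 14 days remain after June 16, 1910; 112 − 14 = 98 left.
July 1910 has 31 days: 98 − 31 = 67 left.
August 1910 has 31 days: 67 − 31 = 36 left.
September 1910 has 30 days: 36 − 30 = 6 left.
6 days into October 1910 → October 6, 1910.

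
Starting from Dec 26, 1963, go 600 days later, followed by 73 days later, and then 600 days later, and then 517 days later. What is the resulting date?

Adding 600 days from December 26, 1963:
December has 31 days, so 31 − 26 = 5 days remain after December 26, 1963; 600 − 5 = 595 left.
January 1964 has 31 days: 595 − 31 = 564 left.
February 1964 has 29 days (1964 is a leap year): 564 − 29 = 535 left.
March 1964 has 31 days: 535 − 31 = 504 left.
April 1964 has 30 days: 504 − 30 = 474 left.
May 1964 has 31 days: 474 − 31 = 443 left.
June 1964 has 30 days: 443 − 30 = 413 left.
July 1964 has 31 days: 413 − 31 = 382 left.
August 1964 has 31 days: 382 − 31 = 351 left.
September 1964 has 30 days: 351 − 30 = 321 left.
October 1964 has 31 days: 321 − 31 = 290 left.
November 1964 has 30 days: 290 − 30 = 260 left.
December 1964 has 31 days: 260 − 31 = 229 left.
January 1965 has 31 days: 229 − 31 = 198 left.
February 1965 has 28 days (1965 is not a leap year): 198 − 28 = 170 left.
March 1965 has 31 days: 170 − 31 = 139 left.
April 1965 has 30 days: 139 − 30 = 109 left.
May 1965 has 31 days: 109 − 31 = 78 left.
June 1965 has 30 days: 78 − 30 = 48 left.
July 1965 has 31 days: 48 − 31 = 17 left.
17 days into August 1965 → August 17, 1965.
Advancing 73 days from August 17, 1965:
August has 31 days, so 31 − 17 = 14 days remain after August 17, 1965; 73 − 14 = 59 left.
September 1965 has 30 days: 59 − 30 = 29 left.
29 days into October 1965 → October 29, 1965.
Counting forward 600 days from October 29, 1965:
October has 31 days, so 31 − 29 = 2 days remain after October 29, 1965; 600 − 2 = 598 left.
November 1965 has 30 days: 598 − 30 = 568 left.
December 1965 has 31 days: 568 − 31 = 537 left.
January 1966 has 31 days: 537 − 31 = 506 left.
February 1966 has 28 days (1966 is not a leap year): 506 − 28 = 478 left.
March 1966 has 31 days: 478 − 31 = 447 left.
April 1966 has 30 days: 447 − 30 = 417 left.
May 1966 has 31 days: 417 − 31 = 386 left.
June 1966 has 30 days: 386 − 30 = 356 left.
July 1966 has 31 days: 356 − 31 = 325 left.
August 1966 has 31 days: 325 − 31 = 294 left.
September 1966 has 30 days: 294 − 30 = 264 left.
October 1966 has 31 days: 264 − 31 = 233 left.
November 1966 has 30 days: 233 − 30 = 203 left.
December 1966 has 31 days: 203 − 31 = 172 left.
January 1967 has 31 days: 172 − 31 = 141 left.
February 1967 has 28 days (1967 is not a leap year): 141 − 28 = 113 left.
March 1967 has 31 days: 113 − 31 = 82 left.
April 1967 has 30 days: 82 − 30 = 52 left.
May 1967 has 31 days: 52 − 31 = 21 left.
21 days into June 1967 → June 21, 1967.
Advancing 517 days from June 21, 1967:
June has 30 days, so 30 − 21 = 9 days remain after June 21, 1967; 517 − 9 = 508 left.
July 1967 has 31 days: 508 − 31 = 477 left.
August 1967 has 31 days: 477 − 31 = 446 left.
September 1967 has 30 days: 446 − 30 = 416 left.
October 1967 has 31 days: 416 − 31 = 385 left.
November 1967 has 30 days: 385 − 30 = 355 left.
December 1967 has 31 days: 355 − 31 = 324 left.
January 1968 has 31 days: 324 − 31 = 293 left.
February 1968 has 29 days (1968 is a leap year): 293 − 29 = 264 left.
March 1968 has 31 days: 264 − 31 = 233 left.
April 1968 has 30 days: 233 − 30 = 203 left.
May 1968 has 31 days: 203 − 31 = 172 left.
June 1968 has 30 days: 172 − 30 = 142 left.
July 1968 has 31 days: 142 − 31 = 111 left.
August 1968 has 31 days: 111 − 31 = 80 left.
September 1968 has 30 days: 80 − 30 = 50 left.
October 1968 has 31 days: 50 − 31 = 19 left.
19 days into November 1968 → November 19, 1968.

November 19, 1968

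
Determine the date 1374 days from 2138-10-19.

July 24, 2142

Counting forward 1374 days from October 19, 2138.
October has 31 days, so 31 − 19 = 12 days remain after October 19, 2138; 1374 − 12 = 1362 left.
November 2138 has 30 days: 1362 − 30 = 1332 left.
December 2138 has 31 days: 1332 − 31 = 1301 left.
January 2139 has 31 days: 1301 − 31 = 1270 left.
February 2139 has 28 days (2139 is not a leap year): 1270 − 28 = 1242 left.
March 2139 has 31 days: 1242 − 31 = 1211 left.
April 2139 has 30 days: 1211 − 30 = 1181 left.
May 2139 has 31 days: 1181 − 31 = 1150 left.
June 2139 has 30 days: 1150 − 30 = 1120 left.
July 2139 has 31 days: 1120 − 31 = 1089 left.
August 2139 has 31 days: 1089 − 31 = 1058 left.
September 2139 has 30 days: 1058 − 30 = 1028 left.
October 2139 has 31 days: 1028 − 31 = 997 left.
November 2139 has 30 days: 997 − 30 = 967 left.
December 2139 has 31 days: 967 − 31 = 936 left.
January 2140 has 31 days: 936 − 31 = 905 left.
February 2140 has 29 days (2140 is a leap year): 905 − 29 = 876 left.
March 2140 has 31 days: 876 − 31 = 845 left.
April 2140 has 30 days: 845 − 30 = 815 left.
May 2140 has 31 days: 815 − 31 = 784 left.
June 2140 has 30 days: 784 − 30 = 754 left.
July 2140 has 31 days: 754 − 31 = 723 left.
August 2140 has 31 days: 723 − 31 = 692 left.
September 2140 has 30 days: 692 − 30 = 662 left.
October 2140 has 31 days: 662 − 31 = 631 left.
November 2140 has 30 days: 631 − 30 = 601 left.
December 2140 has 31 days: 601 − 31 = 570 left.
January 2141 has 31 days: 570 − 31 = 539 left.
February 2141 has 28 days (2141 is not a leap year): 539 − 28 = 511 left.
March 2141 has 31 days: 511 − 31 = 480 left.
April 2141 has 30 days: 480 − 30 = 450 left.
May 2141 has 31 days: 450 − 31 = 419 left.
June 2141 has 30 days: 419 − 30 = 389 left.
July 2141 has 31 days: 389 − 31 = 358 left.
August 2141 has 31 days: 358 − 31 = 327 left.
September 2141 has 30 days: 327 − 30 = 297 left.
October 2141 has 31 days: 297 − 31 = 266 left.
November 2141 has 30 days: 266 − 30 = 236 left.
December 2141 has 31 days: 236 − 31 = 205 left.
January 2142 has 31 days: 205 − 31 = 174 left.
February 2142 has 28 days (2142 is not a leap year): 174 − 28 = 146 left.
March 2142 has 31 days: 146 − 31 = 115 left.
April 2142 has 30 days: 115 − 30 = 85 left.
May 2142 has 31 days: 85 − 31 = 54 left.
June 2142 has 30 days: 54 − 30 = 24 left.
24 days into July 2142 → July 24, 2142.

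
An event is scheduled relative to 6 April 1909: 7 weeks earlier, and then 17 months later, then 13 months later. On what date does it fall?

Going back 7 weeks (= 49 days) from April 6, 1909:
Going back 6 days from April 6, 1909 reaches the end of the previous month; 49 − 6 = 43 left.
March 1909 has 31 days: 43 − 31 = 12 left.
February 1909 has 28 days; 28 − 12 = 16 → February 16, 1909.
Counting forward 17 months from February 16, 1909:
month 2 + 17 = 19, which is month 7 of year 1910 → July 1910.
Day 16 is valid in July, giving July 16, 1910.
Advancing 13 months from July 16, 1910:
month 7 + 13 = 20, which is month 8 of year 1911 → August 1911.
Day 16 is valid in August, giving August 16, 1911.

August 16, 1911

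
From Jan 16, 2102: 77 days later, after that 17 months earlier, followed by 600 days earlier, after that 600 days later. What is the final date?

November 3, 2100

Adding 77 days from January 16, 2102:
January has 31 days, so 31 − 16 = 15 days remain after January 16, 2102; 77 − 15 = 62 left.
February 2102 has 28 days (2102 is not a leap year): 62 − 28 = 34 left.
March 2102 has 31 days: 34 − 31 = 3 left.
3 days into April 2102 → April 3, 2102.
Going back 17 months from April 3, 2102:
month 4 − 17 = -13, which is month 11 of year 2100 → November 2100.
Day 3 is valid in November, giving November 3, 2100.
Counting back 600 days from November 3, 2100:
Going back 3 days from November 3, 2100 reaches the end of the previous month; 600 − 3 = 597 left.
October 2100 has 31 days: 597 − 31 = 566 left.
September 2100 has 30 days: 566 − 30 = 536 left.
August 2100 has 31 days: 536 − 31 = 505 left.
July 2100 has 31 days: 505 − 31 = 474 left.
June 2100 has 30 days: 474 − 30 = 444 left.
May 2100 has 31 days: 444 − 31 = 413 left.
April 2100 has 30 days: 413 − 30 = 383 left.
March 2100 has 31 days: 383 − 31 = 352 left.
February 2100 has 28 days (2100 is not a leap year (divisible by 100 but not 400)): 352 − 28 = 324 left.
January 2100 has 31 days: 324 − 31 = 293 left.
December 2099 has 31 days: 293 − 31 = 262 left.
November 2099 has 30 days: 262 − 30 = 232 left.
October 2099 has 31 days: 232 − 31 = 201 left.
September 2099 has 30 days: 201 − 30 = 171 left.
August 2099 has 31 days: 171 − 31 = 140 left.
July 2099 has 31 days: 140 − 31 = 109 left.
June 2099 has 30 days: 109 − 30 = 79 left.
May 2099 has 31 days: 79 − 31 = 48 left.
April 2099 has 30 days: 48 − 30 = 18 left.
March 2099 has 31 days; 31 − 18 = 13 → March 13, 2099.
Advancing 600 days from March 13, 2099:
March has 31 days, so 31 − 13 = 18 days remain after March 13, 2099; 600 − 18 = 582 left.
April 2099 has 30 days: 582 − 30 = 552 left.
May 2099 has 31 days: 552 − 31 = 521 left.
June 2099 has 30 days: 521 − 30 = 491 left.
July 2099 has 31 days: 491 − 31 = 460 left.
August 2099 has 31 days: 460 − 31 = 429 left.
September 2099 has 30 days: 429 − 30 = 399 left.
October 2099 has 31 days: 399 − 31 = 368 left.
November 2099 has 30 days: 368 − 30 = 338 left.
December 2099 has 31 days: 338 − 31 = 307 left.
January 2100 has 31 days: 307 − 31 = 276 left.
February 2100 has 28 days (2100 is not a leap year (divisible by 100 but not 400)): 276 − 28 = 248 left.
March 2100 has 31 days: 248 − 31 = 217 left.
April 2100 has 30 days: 217 − 30 = 187 left.
May 2100 has 31 days: 187 − 31 = 156 left.
June 2100 has 30 days: 156 − 30 = 126 left.
July 2100 has 31 days: 126 − 31 = 95 left.
August 2100 has 31 days: 95 − 31 = 64 left.
September 2100 has 30 days: 64 − 30 = 34 left.
October 2100 has 31 days: 34 − 31 = 3 left.
3 days into November 2100 → November 3, 2100.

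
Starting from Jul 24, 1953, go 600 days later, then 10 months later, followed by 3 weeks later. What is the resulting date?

Advancing 600 days from July 24, 1953:
July has 31 days, so 31 − 24 = 7 days remain after July 24, 1953; 600 − 7 = 593 left.
August 1953 has 31 days: 593 − 31 = 562 left.
September 1953 has 30 days: 562 − 30 = 532 left.
October 1953 has 31 days: 532 − 31 = 501 left.
November 1953 has 30 days: 501 − 30 = 471 left.
December 1953 has 31 days: 471 − 31 = 440 left.
January 1954 has 31 days: 440 − 31 = 409 left.
February 1954 has 28 days (1954 is not a leap year): 409 − 28 = 381 left.
March 1954 has 31 days: 381 − 31 = 350 left.
April 1954 has 30 days: 350 − 30 = 320 left.
May 1954 has 31 days: 320 − 31 = 289 left.
June 1954 has 30 days: 289 − 30 = 259 left.
July 1954 has 31 days: 259 − 31 = 228 left.
August 1954 has 31 days: 228 − 31 = 197 left.
September 1954 has 30 days: 197 − 30 = 167 left.
October 1954 has 31 days: 167 − 31 = 136 left.
November 1954 has 30 days: 136 − 30 = 106 left.
December 1954 has 31 days: 106 − 31 = 75 left.
January 1955 has 31 days: 75 − 31 = 44 left.
February 1955 has 28 days (1955 is not a leap year): 44 − 28 = 16 left.
16 days into March 1955 → March 16, 1955.
Advancing 10 months from March 16, 1955:
month 3 + 10 = 13, which is month 1 of year 1956 → January 1956.
Day 16 is valid in January, giving January 16, 1956.
Advancing 3 weeks (= 21 days) from January 16, 1956:
January has 31 days, so 31 − 16 = 15 days remain after January 16, 1956; 21 − 15 = 6 left.
6 days into February 1956 → February 6, 1956.

February 6, 1956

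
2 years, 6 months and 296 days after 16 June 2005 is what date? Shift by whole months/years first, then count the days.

Adding 2 years, 6 months and 296 days from June 16, 2005: first the month/year part, then the days.
+2 years → 2007; month 6 + 6 = 12 → December 2007.
Day 16 is valid in December, giving December 16, 2007.
Now add 296 days from December 16, 2007.
December has 31 days, so 31 − 16 = 15 days remain after December 16, 2007; 296 − 15 = 281 left.
January 2008 has 31 days: 281 − 31 = 250 left.
February 2008 has 29 days (2008 is a leap year): 250 − 29 = 221 left.
March 2008 has 31 days: 221 − 31 = 190 left.
April 2008 has 30 days: 190 − 30 = 160 left.
May 2008 has 31 days: 160 − 31 = 129 left.
June 2008 has 30 days: 129 − 30 = 99 left.
July 2008 has 31 days: 99 − 31 = 68 left.
August 2008 has 31 days: 68 − 31 = 37 left.
September 2008 has 30 days: 37 − 30 = 7 left.
7 days into October 2008 → October 7, 2008.

October 7, 2008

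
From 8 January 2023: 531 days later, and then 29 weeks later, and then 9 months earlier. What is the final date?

Adding 531 days from January 8, 2023:
January has 31 days, so 31 − 8 = 23 days remain after January 8, 2023; 531 − 23 = 508 left.
February 2023 has 28 days (2023 is not a leap year): 508 − 28 = 480 left.
March 2023 has 31 days: 480 − 31 = 449 left.
April 2023 has 30 days: 449 − 30 = 419 left.
May 2023 has 31 days: 419 − 31 = 388 left.
June 2023 has 30 days: 388 − 30 = 358 left.
July 2023 has 31 days: 358 − 31 = 327 left.
August 2023 has 31 days: 327 − 31 = 296 left.
September 2023 has 30 days: 296 − 30 = 266 left.
October 2023 has 31 days: 266 − 31 = 235 left.
November 2023 has 30 days: 235 − 30 = 205 left.
December 2023 has 31 days: 205 − 31 = 174 left.
January 2024 has 31 days: 174 − 31 = 143 left.
February 2024 has 29 days (2024 is a leap year): 143 − 29 = 114 left.
March 2024 has 31 days: 114 − 31 = 83 left.
April 2024 has 30 days: 83 − 30 = 53 left.
May 2024 has 31 days: 53 − 31 = 22 left.
22 days into June 2024 → June 22, 2024.
Adding 29 weeks (= 203 days) from June 22, 2024:
June has 30 days, so 30 − 22 = 8 days remain after June 22, 2024; 203 − 8 = 195 left.
July 2024 has 31 days: 195 − 31 = 164 left.
August 2024 has 31 days: 164 − 31 = 133 left.
September 2024 has 30 days: 133 − 30 = 103 left.
October 2024 has 31 days: 103 − 31 = 72 left.
November 2024 has 30 days: 72 − 30 = 42 left.
December 2024 has 31 days: 42 − 31 = 11 left.
11 days into January 2025 → January 11, 2025.
Subtracting 9 months from January 11, 2025:
month 1 − 9 = -8, which is month 4 of year 2024 → April 2024.
Day 11 is valid in April, giving April 11, 2024.

April 11, 2024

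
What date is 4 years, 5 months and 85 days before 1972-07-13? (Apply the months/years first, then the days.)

Counting back 4 years, 5 months and 85 days from July 13, 1972: first the month/year part, then the days.
-4 years → 1968; month 7 − 5 = 2 → February 1968.
Day 13 is valid in February, giving February 13, 1968.
Now subtract 85 days from February 13, 1968.
Going back 13 days from February 13, 1968 reaches the end of the previous month; 85 − 13 = 72 left.
January 1968 has 31 days: 72 − 31 = 41 left.
December 1967 has 31 days: 41 − 31 = 10 left.
November 1967 has 30 days; 30 − 10 = 20 → November 20, 1967.

November 20, 1967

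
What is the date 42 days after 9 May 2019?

June 20, 2019

Adding 42 days from May 9, 2019.
May has 31 days, so 31 − 9 = 22 days remain after May 9, 2019; 42 − 22 = 20 left.
20 days into June 2019 → June 20, 2019.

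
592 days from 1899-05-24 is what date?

January 6, 1901

Counting forward 592 days from May 24, 1899.
May has 31 days, so 31 − 24 = 7 days remain after May 24, 1899; 592 − 7 = 585 left.
June 1899 has 30 days: 585 − 30 = 555 left.
July 1899 has 31 days: 555 − 31 = 524 left.
August 1899 has 31 days: 524 − 31 = 493 left.
September 1899 has 30 days: 493 − 30 = 463 left.
October 1899 has 31 days: 463 − 31 = 432 left.
November 1899 has 30 days: 432 − 30 = 402 left.
December 1899 has 31 days: 402 − 31 = 371 left.
January 1900 has 31 days: 371 − 31 = 340 left.
February 1900 has 28 days (1900 is not a leap year (divisible by 100 but not 400)): 340 − 28 = 312 left.
March 1900 has 31 days: 312 − 31 = 281 left.
April 1900 has 30 days: 281 − 30 = 251 left.
May 1900 has 31 days: 251 − 31 = 220 left.
June 1900 has 30 days: 220 − 30 = 190 left.
July 1900 has 31 days: 190 − 31 = 159 left.
August 1900 has 31 days: 159 − 31 = 128 left.
September 1900 has 30 days: 128 − 30 = 98 left.
October 1900 has 31 days: 98 − 31 = 67 left.
November 1900 has 30 days: 67 − 30 = 37 left.
December 1900 has 31 days: 37 − 31 = 6 left.
6 days into January 1901 → January 6, 1901.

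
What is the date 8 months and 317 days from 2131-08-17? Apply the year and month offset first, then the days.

February 28, 2133

Counting forward 8 months and 317 days from August 17, 2131: first the month/year part, then the days.
month 8 + 8 = 16, which is month 4 of year 2132 → April 2132.
Day 17 is valid in April, giving April 17, 2132.
Now add 317 days from April 17, 2132.
April has 30 days, so 30 − 17 = 13 days remain after April 17, 2132; 317 − 13 = 304 left.
May 2132 has 31 days: 304 − 31 = 273 left.
June 2132 has 30 days: 273 − 30 = 243 left.
July 2132 has 31 days: 243 − 31 = 212 left.
August 2132 has 31 days: 212 − 31 = 181 left.
September 2132 has 30 days: 181 − 30 = 151 left.
October 2132 has 31 days: 151 − 31 = 120 left.
November 2132 has 30 days: 120 − 30 = 90 left.
December 2132 has 31 days: 90 − 31 = 59 left.
January 2133 has 31 days: 59 − 31 = 28 left.
28 days into February 2133 → February 28, 2133.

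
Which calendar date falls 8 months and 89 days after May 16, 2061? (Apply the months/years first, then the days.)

Adding 8 months and 89 days from May 16, 2061: first the month/year part, then the days.
month 5 + 8 = 13, which is month 1 of year 2062 → January 2062.
Day 16 is valid in January, giving January 16, 2062.
Now add 89 days from January 16, 2062.
January has 31 days, so 31 − 16 = 15 days remain after January 16, 2062; 89 − 15 = 74 left.
February 2062 has 28 days (2062 is not a leap year): 74 − 28 = 46 left.
March 2062 has 31 days: 46 − 31 = 15 left.
15 days into April 2062 → April 15, 2062.

April 15, 2062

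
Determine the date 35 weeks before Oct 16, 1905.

Counting back 35 weeks = 245 days from October 16, 1905.
Going back 16 days from October 16, 1905 reaches the end of the previous month; 245 − 16 = 229 left.
September 1905 has 30 days: 229 − 30 = 199 left.
August 1905 has 31 days: 199 − 31 = 168 left.
July 1905 has 31 days: 168 − 31 = 137 left.
June 1905 has 30 days: 137 − 30 = 107 left.
May 1905 has 31 days: 107 − 31 = 76 left.
April 1905 has 30 days: 76 − 30 = 46 left.
March 1905 has 31 days: 46 − 31 = 15 left.
February 1905 has 28 days; 28 − 15 = 13 → February 13, 1905.

February 13, 1905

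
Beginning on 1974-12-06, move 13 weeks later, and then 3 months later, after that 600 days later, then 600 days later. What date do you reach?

Advancing 13 weeks (= 91 days) from December 6, 1974:
December has 31 days, so 31 − 6 = 25 days remain after December 6, 1974; 91 − 25 = 66 left.
January 1975 has 31 days: 66 − 31 = 35 left.
February 1975 has 28 days (1975 is not a leap year): 35 − 28 = 7 left.
7 days into March 1975 → March 7, 1975.
Counting forward 3 months from March 7, 1975:
month 3 + 3 = 6 → June 1975.
Day 7 is valid in June, giving June 7, 1975.
Advancing 600 days from June 7, 1975:
June has 30 days, so 30 − 7 = 23 days remain after June 7, 1975; 600 − 23 = 577 left.
July 1975 has 31 days: 577 − 31 = 546 left.
August 1975 has 31 days: 546 − 31 = 515 left.
September 1975 has 30 days: 515 − 30 = 485 left.
October 1975 has 31 days: 485 − 31 = 454 left.
November 1975 has 30 days: 454 − 30 = 424 left.
December 1975 has 31 days: 424 − 31 = 393 left.
January 1976 has 31 days: 393 − 31 = 362 left.
February 1976 has 29 days (1976 is a leap year): 362 − 29 = 333 left.
March 1976 has 31 days: 333 − 31 = 302 left.
April 1976 has 30 days: 302 − 30 = 272 left.
May 1976 has 31 days: 272 − 31 = 241 left.
June 1976 has 30 days: 241 − 30 = 211 left.
July 1976 has 31 days: 211 − 31 = 180 left.
August 1976 has 31 days: 180 − 31 = 149 left.
September 1976 has 30 days: 149 − 30 = 119 left.
October 1976 has 31 days: 119 − 31 = 88 left.
November 1976 has 30 days: 88 − 30 = 58 left.
December 1976 has 31 days: 58 − 31 = 27 left.
27 days into January 1977 → January 27, 1977.
Advancing 600 days from January 27, 1977:
January has 31 days, so 31 − 27 = 4 days remain after January 27, 1977; 600 − 4 = 596 left.
February 1977 has 28 days (1977 is not a leap year): 596 − 28 = 568 left.
March 1977 has 31 days: 568 − 31 = 537 left.
April 1977 has 30 days: 537 − 30 = 507 left.
May 1977 has 31 days: 507 − 31 = 476 left.
June 1977 has 30 days: 476 − 30 = 446 left.
July 1977 has 31 days: 446 − 31 = 415 left.
August 1977 has 31 days: 415 − 31 = 384 left.
September 1977 has 30 days: 384 − 30 = 354 left.
October 1977 has 31 days: 354 − 31 = 323 left.
November 1977 has 30 days: 323 − 30 = 293 left.
December 1977 has 31 days: 293 − 31 = 262 left.
January 1978 has 31 days: 262 − 31 = 231 left.
February 1978 has 28 days (1978 is not a leap year): 231 − 28 = 203 left.
March 1978 has 31 days: 203 − 31 = 172 left.
April 1978 has 30 days: 172 − 30 = 142 left.
May 1978 has 31 days: 142 − 31 = 111 left.
June 1978 has 30 days: 111 − 30 = 81 left.
July 1978 has 31 days: 81 − 31 = 50 left.
August 1978 has 31 days: 50 − 31 = 19 left.
19 days into September 1978 → September 19, 1978.

September 19, 1978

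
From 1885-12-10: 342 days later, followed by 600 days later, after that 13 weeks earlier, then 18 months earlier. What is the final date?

Adding 342 days from December 10, 1885:
December has 31 days, so 31 − 10 = 21 days remain after December 10, 1885; 342 − 21 = 321 left.
January 1886 has 31 days: 321 − 31 = 290 left.
February 1886 has 28 days (1886 is not a leap year): 290 − 28 = 262 left.
March 1886 has 31 days: 262 − 31 = 231 left.
April 1886 has 30 days: 231 − 30 = 201 left.
May 1886 has 31 days: 201 − 31 = 170 left.
June 1886 has 30 days: 170 − 30 = 140 left.
July 1886 has 31 days: 140 − 31 = 109 left.
August 1886 has 31 days: 109 − 31 = 78 left.
September 1886 has 30 days: 78 − 30 = 48 left.
October 1886 has 31 days: 48 − 31 = 17 left.
17 days into November 1886 → November 17, 1886.
Adding 600 days from November 17, 1886:
November has 30 days, so 30 − 17 = 13 days remain after November 17, 1886; 600 − 13 = 587 left.
December 1886 has 31 days: 587 − 31 = 556 left.
January 1887 has 31 days: 556 − 31 = 525 left.
February 1887 has 28 days (1887 is not a leap year): 525 − 28 = 497 left.
March 1887 has 31 days: 497 − 31 = 466 left.
April 1887 has 30 days: 466 − 30 = 436 left.
May 1887 has 31 days: 436 − 31 = 405 left.
June 1887 has 30 days: 405 − 30 = 375 left.
July 1887 has 31 days: 375 − 31 = 344 left.
August 1887 has 31 days: 344 − 31 = 313 left.
September 1887 has 30 days: 313 − 30 = 283 left.
October 1887 has 31 days: 283 − 31 = 252 left.
November 1887 has 30 days: 252 − 30 = 222 left.
December 1887 has 31 days: 222 − 31 = 191 left.
January 1888 has 31 days: 191 − 31 = 160 left.
February 1888 has 29 days (1888 is a leap year): 160 − 29 = 131 left.
March 1888 has 31 days: 131 − 31 = 100 left.
April 1888 has 30 days: 100 − 30 = 70 left.
May 1888 has 31 days: 70 − 31 = 39 left.
June 1888 has 30 days: 39 − 30 = 9 left.
9 days into July 1888 → July 9, 1888.
Subtracting 13 weeks (= 91 days) from July 9, 1888:
Going back 9 days from July 9, 1888 reaches the end of the previous month; 91 − 9 = 82 left.
June 1888 has 30 days: 82 − 30 = 52 left.
May 1888 has 31 days: 52 − 31 = 21 left.
April 1888 has 30 days; 30 − 21 = 9 → April 9, 1888.
Going back 18 months from April 9, 1888:
month 4 − 18 = -14, which is month 10 of year 1886 → October 1886.
Day 9 is valid in October, giving October 9, 1886.

October 9, 1886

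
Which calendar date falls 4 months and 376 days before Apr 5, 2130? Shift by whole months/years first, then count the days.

Counting back 4 months and 376 days from April 5, 2130: first the month/year part, then the days.
month 4 − 4 = 0, which is month 12 of year 2129 → December 2129.
Day 5 is valid in December, giving December 5, 2129.
Now subtract 376 days from December 5, 2129.
Going back 5 days from December 5, 2129 reaches the end of the previous month; 376 − 5 = 371 left.
November 2129 has 30 days: 371 − 30 = 341 left.
October 2129 has 31 days: 341 − 31 = 310 left.
September 2129 has 30 days: 310 − 30 = 280 left.
August 2129 has 31 days: 280 − 31 = 249 left.
July 2129 has 31 days: 249 − 31 = 218 left.
June 2129 has 30 days: 218 − 30 = 188 left.
May 2129 has 31 days: 188 − 31 = 157 left.
April 2129 has 30 days: 157 − 30 = 127 left.
March 2129 has 31 days: 127 − 31 = 96 left.
February 2129 has 28 days (2129 is not a leap year): 96 − 28 = 68 left.
January 2129 has 31 days: 68 − 31 = 37 left.
December 2128 has 31 days: 37 − 31 = 6 left.
November 2128 has 30 days; 30 − 6 = 24 → November 24, 2128.

November 24, 2128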